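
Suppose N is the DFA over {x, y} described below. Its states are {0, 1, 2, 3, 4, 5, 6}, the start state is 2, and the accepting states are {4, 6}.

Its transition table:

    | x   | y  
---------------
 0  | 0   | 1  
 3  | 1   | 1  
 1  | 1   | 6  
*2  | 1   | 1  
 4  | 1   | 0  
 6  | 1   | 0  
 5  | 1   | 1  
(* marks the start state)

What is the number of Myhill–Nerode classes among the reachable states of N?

Reachable states from the start: {0,1,2,6}. Unreachable: {3,4,5} — drop them.
P0 = {6} | {0,1,2}.
Split {0,1,2} by δ(·,y) → {0,2} and {1}.
Refine {0,2} on symbol x: members go to different blocks, giving {0} and {2}.
No further refinement is possible. Final partition (4 blocks): {6} | {0} | {1} | {2}.

4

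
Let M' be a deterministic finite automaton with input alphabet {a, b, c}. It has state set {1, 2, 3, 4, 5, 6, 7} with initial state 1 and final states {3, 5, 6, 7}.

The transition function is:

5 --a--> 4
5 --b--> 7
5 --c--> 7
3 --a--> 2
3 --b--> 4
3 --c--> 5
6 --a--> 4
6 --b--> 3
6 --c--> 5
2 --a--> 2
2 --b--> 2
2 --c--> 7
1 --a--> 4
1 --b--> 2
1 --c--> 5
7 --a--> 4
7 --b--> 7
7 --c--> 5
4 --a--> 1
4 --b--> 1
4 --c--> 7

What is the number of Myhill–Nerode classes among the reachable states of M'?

2

First remove the unreachable states {3,6}; 5 states remain.
Start with accepting vs non-accepting: {5,7} | {1,2,4}.
Stable partition: {5,7} | {1,2,4} — 2 equivalence classes.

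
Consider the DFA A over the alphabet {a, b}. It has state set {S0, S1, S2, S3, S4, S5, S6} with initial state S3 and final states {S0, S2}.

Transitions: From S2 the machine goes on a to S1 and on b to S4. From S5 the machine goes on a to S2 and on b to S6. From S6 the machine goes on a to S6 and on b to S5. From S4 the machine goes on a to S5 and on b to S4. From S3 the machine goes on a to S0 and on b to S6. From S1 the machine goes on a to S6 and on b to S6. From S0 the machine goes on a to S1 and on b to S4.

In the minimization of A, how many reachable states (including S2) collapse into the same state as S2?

Start with accepting vs non-accepting: {S0,S2} | {S1,S3,S4,S5,S6}.
On input a, block {S1,S3,S4,S5,S6} splits into {S1,S4,S6} and {S3,S5}.
Refine {S1,S4,S6} on symbol a: members go to different blocks, giving {S1,S6} and {S4}.
Split {S1,S6} by δ(·,b) → {S1} and {S6}.
The partition is now stable with 5 blocks: {S0,S2} | {S1} | {S3,S5} | {S4} | {S6}.
The equivalence class containing S2 is {S0,S2}, of size 2.

2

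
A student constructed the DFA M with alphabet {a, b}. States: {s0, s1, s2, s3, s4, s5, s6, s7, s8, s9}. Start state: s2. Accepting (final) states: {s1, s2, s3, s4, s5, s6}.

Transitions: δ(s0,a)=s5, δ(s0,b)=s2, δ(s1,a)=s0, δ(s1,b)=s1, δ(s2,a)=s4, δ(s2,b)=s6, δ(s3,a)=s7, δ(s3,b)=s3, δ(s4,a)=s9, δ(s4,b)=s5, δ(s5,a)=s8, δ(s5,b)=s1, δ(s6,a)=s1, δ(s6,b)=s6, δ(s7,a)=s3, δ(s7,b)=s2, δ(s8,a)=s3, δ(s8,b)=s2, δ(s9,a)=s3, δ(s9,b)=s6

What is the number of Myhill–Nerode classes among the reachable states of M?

P0 = {s1,s2,s3,s4,s5,s6} | {s0,s7,s8,s9}.
On input a, block {s1,s2,s3,s4,s5,s6} splits into {s1,s3,s4,s5} and {s2,s6}.
The partition is now stable with 3 blocks: {s1,s3,s4,s5} | {s0,s7,s8,s9} | {s2,s6}.

3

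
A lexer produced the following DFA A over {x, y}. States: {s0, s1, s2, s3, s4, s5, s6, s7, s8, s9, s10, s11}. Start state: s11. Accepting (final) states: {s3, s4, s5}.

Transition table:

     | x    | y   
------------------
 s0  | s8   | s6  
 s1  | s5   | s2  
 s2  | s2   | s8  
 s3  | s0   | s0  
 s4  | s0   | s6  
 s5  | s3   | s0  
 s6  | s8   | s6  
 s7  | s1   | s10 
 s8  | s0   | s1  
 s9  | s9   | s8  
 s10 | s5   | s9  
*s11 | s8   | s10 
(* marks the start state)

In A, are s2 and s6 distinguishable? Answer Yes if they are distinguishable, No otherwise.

Reachable states from the start: {s0,s1,s2,s3,s5,s6,s8,s9,s10,s11}. Unreachable: {s4,s7} — drop them.
P0 = {s3,s5} | {s0,s1,s2,s6,s8,s9,s10,s11}.
Refine {s3,s5} on symbol x: members go to different blocks, giving {s3} and {s5}.
Split {s0,s1,s2,s6,s8,s9,s10,s11} by δ(·,x) → {s0,s2,s6,s8,s9,s11} and {s1,s10}.
Refine {s0,s2,s6,s8,s9,s11} on symbol y: members go to different blocks, giving {s0,s2,s6,s9} and {s8,s11}.
Split {s0,s2,s6,s9} by δ(·,x) → {s0,s6} and {s2,s9}.
On input x, block {s8,s11} splits into {s8} and {s11}.
Stable partition: {s3} | {s0,s6} | {s5} | {s1,s10} | {s8} | {s2,s9} | {s11} — 7 equivalence classes.
s2 and s6 end up in different blocks, so they are distinguishable. For instance, the string 'xyx' is accepted from only s6.

Yes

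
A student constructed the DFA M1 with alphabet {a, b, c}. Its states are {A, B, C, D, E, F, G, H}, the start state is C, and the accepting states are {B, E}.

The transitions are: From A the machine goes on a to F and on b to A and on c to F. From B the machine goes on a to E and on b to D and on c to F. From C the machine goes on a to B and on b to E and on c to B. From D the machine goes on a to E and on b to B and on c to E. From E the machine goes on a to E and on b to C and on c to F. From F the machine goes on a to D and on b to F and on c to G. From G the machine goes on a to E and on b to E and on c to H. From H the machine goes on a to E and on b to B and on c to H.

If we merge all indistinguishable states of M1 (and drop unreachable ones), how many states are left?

States {A} cannot be reached from the start state, so discard them.
Start with accepting vs non-accepting: {B,E} | {C,D,F,G,H}.
Refine {C,D,F,G,H} on symbol a: members go to different blocks, giving {C,D,G,H} and {F}.
On input c, block {C,D,G,H} splits into {C,D} and {G,H}.
Stable partition: {B,E} | {C,D} | {F} | {G,H} — 4 equivalence classes.

4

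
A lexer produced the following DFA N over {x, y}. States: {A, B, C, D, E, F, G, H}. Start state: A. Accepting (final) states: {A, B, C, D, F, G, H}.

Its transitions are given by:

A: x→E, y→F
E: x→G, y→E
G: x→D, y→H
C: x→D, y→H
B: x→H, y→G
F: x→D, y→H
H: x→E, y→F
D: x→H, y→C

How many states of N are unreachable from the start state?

1

No path from A leads to B; the other 7 states are all reachable.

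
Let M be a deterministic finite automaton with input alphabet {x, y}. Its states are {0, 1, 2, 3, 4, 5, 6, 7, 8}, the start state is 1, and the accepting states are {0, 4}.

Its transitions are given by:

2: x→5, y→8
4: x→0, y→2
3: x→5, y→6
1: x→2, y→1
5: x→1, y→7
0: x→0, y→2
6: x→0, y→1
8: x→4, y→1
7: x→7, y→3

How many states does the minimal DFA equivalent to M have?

6

Start with accepting vs non-accepting: {0,4} | {1,2,3,5,6,7,8}.
Split {1,2,3,5,6,7,8} by δ(·,x) → {1,2,3,5,7} and {6,8}.
Split {1,2,3,5,7} by δ(·,y) → {1,5,7} and {2,3}.
Refine {1,5,7} on symbol x: members go to different blocks, giving {5,7} and {1}.
Split {5,7} by δ(·,x) → {5} and {7}.
The partition is now stable with 6 blocks: {0,4} | {5} | {6,8} | {2,3} | {1} | {7}.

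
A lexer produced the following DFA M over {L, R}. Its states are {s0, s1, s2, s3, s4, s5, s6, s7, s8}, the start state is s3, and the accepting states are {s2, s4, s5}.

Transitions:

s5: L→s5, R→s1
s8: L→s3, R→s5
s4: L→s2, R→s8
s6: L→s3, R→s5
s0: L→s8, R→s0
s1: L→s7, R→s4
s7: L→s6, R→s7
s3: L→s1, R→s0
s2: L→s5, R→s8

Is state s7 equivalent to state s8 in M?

No

Start with accepting vs non-accepting: {s2,s4,s5} | {s0,s1,s3,s6,s7,s8}.
Split {s0,s1,s3,s6,s7,s8} by δ(·,R) → {s0,s3,s7} and {s1,s6,s8}.
No further refinement is possible. Final partition (3 blocks): {s2,s4,s5} | {s0,s3,s7} | {s1,s6,s8}.
s7 and s8 end up in different blocks, so they are distinguishable. For instance, the string 'R' is accepted from only s8.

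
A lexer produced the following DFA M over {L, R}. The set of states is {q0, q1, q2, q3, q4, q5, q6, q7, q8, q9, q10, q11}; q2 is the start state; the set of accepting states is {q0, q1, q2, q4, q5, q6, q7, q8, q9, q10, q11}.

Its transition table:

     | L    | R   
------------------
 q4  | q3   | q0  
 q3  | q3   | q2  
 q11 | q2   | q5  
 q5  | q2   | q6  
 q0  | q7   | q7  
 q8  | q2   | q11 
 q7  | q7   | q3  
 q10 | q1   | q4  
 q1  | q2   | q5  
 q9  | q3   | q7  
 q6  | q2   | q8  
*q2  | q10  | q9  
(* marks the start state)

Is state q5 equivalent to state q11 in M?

Yes

Initial partition by acceptance: {q0,q1,q2,q4,q5,q6,q7,q8,q9,q10,q11} | {q3}.
Refine {q0,q1,q2,q4,q5,q6,q7,q8,q9,q10,q11} on symbol L: members go to different blocks, giving {q0,q1,q2,q5,q6,q7,q8,q10,q11} and {q4,q9}.
Refine {q0,q1,q2,q5,q6,q7,q8,q10,q11} on symbol R: members go to different blocks, giving {q0,q1,q5,q6,q8,q11} and {q2,q10} and {q7}.
On input L, block {q0,q1,q5,q6,q8,q11} splits into {q1,q5,q6,q8,q11} and {q0}.
On input R, block {q4,q9} splits into {q4} and {q9}.
Refine {q2,q10} on symbol L: members go to different blocks, giving {q2} and {q10}.
Stable partition: {q1,q5,q6,q8,q11} | {q3} | {q4} | {q2} | {q7} | {q0} | {q9} | {q10} — 8 equivalence classes.
q5 and q11 lie in the same block of the stable partition, so they are equivalent — no string distinguishes them.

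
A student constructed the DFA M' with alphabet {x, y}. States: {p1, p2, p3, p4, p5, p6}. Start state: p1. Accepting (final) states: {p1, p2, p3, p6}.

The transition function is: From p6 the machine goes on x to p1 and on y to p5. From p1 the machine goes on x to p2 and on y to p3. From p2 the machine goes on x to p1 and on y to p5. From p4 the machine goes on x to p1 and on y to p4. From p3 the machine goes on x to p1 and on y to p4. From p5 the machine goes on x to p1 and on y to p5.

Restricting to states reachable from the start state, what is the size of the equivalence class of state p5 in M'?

2

States {p6} cannot be reached from the start state, so discard them.
Initial partition by acceptance: {p1,p2,p3} | {p4,p5}.
Split {p1,p2,p3} by δ(·,y) → {p2,p3} and {p1}.
The partition is now stable with 3 blocks: {p2,p3} | {p4,p5} | {p1}.
State p5 belongs to the block {p4,p5}, which has 2 states.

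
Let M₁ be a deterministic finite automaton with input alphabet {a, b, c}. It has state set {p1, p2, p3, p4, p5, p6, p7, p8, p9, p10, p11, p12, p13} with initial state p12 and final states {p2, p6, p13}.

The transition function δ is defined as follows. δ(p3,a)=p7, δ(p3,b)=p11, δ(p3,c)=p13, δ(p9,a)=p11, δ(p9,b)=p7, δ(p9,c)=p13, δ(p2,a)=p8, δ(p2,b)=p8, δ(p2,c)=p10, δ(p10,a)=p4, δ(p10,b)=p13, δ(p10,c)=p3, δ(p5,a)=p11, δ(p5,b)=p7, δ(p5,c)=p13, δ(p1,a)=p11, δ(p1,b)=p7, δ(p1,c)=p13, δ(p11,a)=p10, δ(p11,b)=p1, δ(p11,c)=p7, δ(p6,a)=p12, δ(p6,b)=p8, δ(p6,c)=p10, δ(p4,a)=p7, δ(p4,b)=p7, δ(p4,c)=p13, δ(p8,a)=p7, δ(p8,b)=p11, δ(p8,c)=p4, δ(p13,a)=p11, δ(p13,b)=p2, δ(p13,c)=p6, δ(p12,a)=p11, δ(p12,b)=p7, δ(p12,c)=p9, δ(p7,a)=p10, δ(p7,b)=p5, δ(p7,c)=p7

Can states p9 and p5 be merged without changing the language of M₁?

Yes

P0 = {p2,p6,p13} | {p1,p3,p4,p5,p7,p8,p9,p10,p11,p12}.
On input b, block {p2,p6,p13} splits into {p2,p6} and {p13}.
On input b, block {p1,p3,p4,p5,p7,p8,p9,p10,p11,p12} splits into {p1,p3,p4,p5,p7,p8,p9,p11,p12} and {p10}.
Refine {p1,p3,p4,p5,p7,p8,p9,p11,p12} on symbol a: members go to different blocks, giving {p1,p3,p4,p5,p8,p9,p12} and {p7,p11}.
Split {p1,p3,p4,p5,p8,p9,p12} by δ(·,c) → {p1,p3,p4,p5,p9} and {p8,p12}.
No further refinement is possible. Final partition (6 blocks): {p2,p6} | {p1,p3,p4,p5,p9} | {p13} | {p10} | {p7,p11} | {p8,p12}.
p9 and p5 lie in the same block of the stable partition, so they are equivalent — no string distinguishes them.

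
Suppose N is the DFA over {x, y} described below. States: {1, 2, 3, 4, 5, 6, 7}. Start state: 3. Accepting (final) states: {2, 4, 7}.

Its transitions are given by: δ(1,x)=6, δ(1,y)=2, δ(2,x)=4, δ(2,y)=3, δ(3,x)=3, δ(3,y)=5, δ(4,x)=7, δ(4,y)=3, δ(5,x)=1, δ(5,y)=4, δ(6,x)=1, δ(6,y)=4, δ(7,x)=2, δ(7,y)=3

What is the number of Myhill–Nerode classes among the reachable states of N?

Start with accepting vs non-accepting: {2,4,7} | {1,3,5,6}.
Refine {1,3,5,6} on symbol y: members go to different blocks, giving {1,5,6} and {3}.
No further refinement is possible. Final partition (3 blocks): {2,4,7} | {1,5,6} | {3}.

3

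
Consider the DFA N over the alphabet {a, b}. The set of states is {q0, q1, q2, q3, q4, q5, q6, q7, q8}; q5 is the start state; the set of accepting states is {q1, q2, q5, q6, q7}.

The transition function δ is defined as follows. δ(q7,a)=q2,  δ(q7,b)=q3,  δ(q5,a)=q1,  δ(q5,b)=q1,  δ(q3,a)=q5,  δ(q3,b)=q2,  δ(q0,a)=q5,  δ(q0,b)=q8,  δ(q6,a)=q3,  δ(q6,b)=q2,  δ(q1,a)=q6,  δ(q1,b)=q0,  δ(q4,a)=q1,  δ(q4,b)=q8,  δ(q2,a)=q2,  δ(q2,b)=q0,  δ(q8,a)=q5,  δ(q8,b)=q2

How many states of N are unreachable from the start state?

2

Starting at q5 and following transitions, the reachable set is {q0, q1, q2, q3, q5, q6, q8}. That leaves q4, q7 unreachable — 2 in total.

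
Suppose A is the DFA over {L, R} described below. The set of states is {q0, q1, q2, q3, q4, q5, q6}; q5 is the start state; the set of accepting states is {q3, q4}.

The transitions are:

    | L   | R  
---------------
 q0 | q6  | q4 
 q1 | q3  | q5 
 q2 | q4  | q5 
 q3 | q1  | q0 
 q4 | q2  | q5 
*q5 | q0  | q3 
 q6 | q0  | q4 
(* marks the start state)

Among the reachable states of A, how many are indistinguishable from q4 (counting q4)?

2

Every state is reachable, so we keep all 7.
Initial partition by acceptance: {q3,q4} | {q0,q1,q2,q5,q6}.
On input L, block {q0,q1,q2,q5,q6} splits into {q0,q5,q6} and {q1,q2}.
No further refinement is possible. Final partition (3 blocks): {q3,q4} | {q0,q5,q6} | {q1,q2}.
State q4 belongs to the block {q3,q4}, which has 2 states.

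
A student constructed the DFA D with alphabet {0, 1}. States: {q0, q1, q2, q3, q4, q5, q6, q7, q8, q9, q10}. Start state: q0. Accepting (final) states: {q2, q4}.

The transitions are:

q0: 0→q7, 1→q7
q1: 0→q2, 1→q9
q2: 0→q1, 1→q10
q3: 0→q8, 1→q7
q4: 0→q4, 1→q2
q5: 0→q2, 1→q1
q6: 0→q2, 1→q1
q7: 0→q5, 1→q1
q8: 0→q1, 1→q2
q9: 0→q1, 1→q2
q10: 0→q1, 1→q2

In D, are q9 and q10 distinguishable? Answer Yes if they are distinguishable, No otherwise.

No

States {q3,q4,q6,q8} cannot be reached from the start state, so discard them.
Start with accepting vs non-accepting: {q2} | {q0,q1,q5,q7,q9,q10}.
Refine {q0,q1,q5,q7,q9,q10} on symbol 0: members go to different blocks, giving {q0,q7,q9,q10} and {q1,q5}.
Split {q0,q7,q9,q10} by δ(·,0) → {q7,q9,q10} and {q0}.
On input 1, block {q7,q9,q10} splits into {q9,q10} and {q7}.
On input 1, block {q1,q5} splits into {q1} and {q5}.
No further refinement is possible. Final partition (6 blocks): {q2} | {q9,q10} | {q1} | {q0} | {q7} | {q5}.
q9 and q10 lie in the same block of the stable partition, so they are equivalent — no string distinguishes them.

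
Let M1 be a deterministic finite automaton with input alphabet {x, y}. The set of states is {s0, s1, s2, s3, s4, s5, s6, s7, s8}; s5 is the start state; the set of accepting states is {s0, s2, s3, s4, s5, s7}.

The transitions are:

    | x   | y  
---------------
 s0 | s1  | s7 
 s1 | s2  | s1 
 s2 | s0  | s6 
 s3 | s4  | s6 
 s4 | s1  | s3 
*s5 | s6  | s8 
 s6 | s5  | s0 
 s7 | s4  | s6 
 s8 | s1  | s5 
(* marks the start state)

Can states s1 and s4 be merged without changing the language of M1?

No

Every state is reachable, so we keep all 9.
Initial partition by acceptance: {s0,s2,s3,s4,s5,s7} | {s1,s6,s8}.
Refine {s0,s2,s3,s4,s5,s7} on symbol x: members go to different blocks, giving {s0,s4,s5} and {s2,s3,s7}.
Refine {s0,s4,s5} on symbol y: members go to different blocks, giving {s0,s4} and {s5}.
Refine {s1,s6,s8} on symbol x: members go to different blocks, giving {s1} and {s6} and {s8}.
Stable partition: {s0,s4} | {s1} | {s2,s3,s7} | {s5} | {s6} | {s8} — 6 equivalence classes.
s1 and s4 end up in different blocks, so they are distinguishable. For instance, the string 'ε' is accepted from only s4.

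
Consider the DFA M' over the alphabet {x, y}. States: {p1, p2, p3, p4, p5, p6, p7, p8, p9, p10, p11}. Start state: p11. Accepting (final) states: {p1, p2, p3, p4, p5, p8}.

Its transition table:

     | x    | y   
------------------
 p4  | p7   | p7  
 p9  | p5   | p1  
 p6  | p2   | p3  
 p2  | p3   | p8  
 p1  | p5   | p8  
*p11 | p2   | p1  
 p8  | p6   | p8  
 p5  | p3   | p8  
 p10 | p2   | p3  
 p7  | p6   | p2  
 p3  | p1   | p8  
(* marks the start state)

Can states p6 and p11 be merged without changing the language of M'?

Yes

States {p4,p7,p9,p10} cannot be reached from the start state, so discard them.
Initial partition by acceptance: {p1,p2,p3,p5,p8} | {p6,p11}.
Split {p1,p2,p3,p5,p8} by δ(·,x) → {p1,p2,p3,p5} and {p8}.
The partition is now stable with 3 blocks: {p1,p2,p3,p5} | {p6,p11} | {p8}.
p6 and p11 lie in the same block of the stable partition, so they are equivalent — no string distinguishes them.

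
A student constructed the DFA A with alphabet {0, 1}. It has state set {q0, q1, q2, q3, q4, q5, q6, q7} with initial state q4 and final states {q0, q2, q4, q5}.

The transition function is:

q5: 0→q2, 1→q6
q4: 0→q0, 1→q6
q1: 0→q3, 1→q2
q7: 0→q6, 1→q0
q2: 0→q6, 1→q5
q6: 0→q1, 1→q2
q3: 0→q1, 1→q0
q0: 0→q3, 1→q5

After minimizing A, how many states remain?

3

States {q7} cannot be reached from the start state, so discard them.
Start with accepting vs non-accepting: {q0,q2,q4,q5} | {q1,q3,q6}.
Split {q0,q2,q4,q5} by δ(·,0) → {q0,q2} and {q4,q5}.
Stable partition: {q0,q2} | {q1,q3,q6} | {q4,q5} — 3 equivalence classes.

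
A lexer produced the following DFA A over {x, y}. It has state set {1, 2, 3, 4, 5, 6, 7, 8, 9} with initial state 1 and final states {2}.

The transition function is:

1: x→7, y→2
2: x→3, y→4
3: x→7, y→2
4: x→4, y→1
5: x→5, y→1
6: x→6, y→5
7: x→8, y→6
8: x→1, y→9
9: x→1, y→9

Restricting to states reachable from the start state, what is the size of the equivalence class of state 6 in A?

1

All states are reachable from the start state.
P0 = {2} | {1,3,4,5,6,7,8,9}.
On input y, block {1,3,4,5,6,7,8,9} splits into {4,5,6,7,8,9} and {1,3}.
Split {4,5,6,7,8,9} by δ(·,x) → {4,5,6,7} and {8,9}.
Split {4,5,6,7} by δ(·,x) → {4,5,6} and {7}.
Split {4,5,6} by δ(·,y) → {4,5} and {6}.
Stable partition: {2} | {4,5} | {1,3} | {8,9} | {7} | {6} — 6 equivalence classes.
State 6 belongs to the block {6}, which has 1 states.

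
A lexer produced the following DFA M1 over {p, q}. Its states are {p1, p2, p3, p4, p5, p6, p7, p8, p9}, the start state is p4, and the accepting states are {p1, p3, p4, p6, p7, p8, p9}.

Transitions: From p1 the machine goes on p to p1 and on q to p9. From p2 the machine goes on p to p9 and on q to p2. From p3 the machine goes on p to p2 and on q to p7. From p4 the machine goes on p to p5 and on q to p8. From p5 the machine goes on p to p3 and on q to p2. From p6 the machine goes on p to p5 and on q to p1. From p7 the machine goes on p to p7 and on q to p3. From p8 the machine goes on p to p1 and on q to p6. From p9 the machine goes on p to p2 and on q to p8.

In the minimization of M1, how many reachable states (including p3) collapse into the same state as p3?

4

Every state is reachable, so we keep all 9.
P0 = {p1,p3,p4,p6,p7,p8,p9} | {p2,p5}.
Refine {p1,p3,p4,p6,p7,p8,p9} on symbol p: members go to different blocks, giving {p3,p4,p6,p9} and {p1,p7,p8}.
No further refinement is possible. Final partition (3 blocks): {p3,p4,p6,p9} | {p2,p5} | {p1,p7,p8}.
State p3 belongs to the block {p3,p4,p6,p9}, which has 4 states.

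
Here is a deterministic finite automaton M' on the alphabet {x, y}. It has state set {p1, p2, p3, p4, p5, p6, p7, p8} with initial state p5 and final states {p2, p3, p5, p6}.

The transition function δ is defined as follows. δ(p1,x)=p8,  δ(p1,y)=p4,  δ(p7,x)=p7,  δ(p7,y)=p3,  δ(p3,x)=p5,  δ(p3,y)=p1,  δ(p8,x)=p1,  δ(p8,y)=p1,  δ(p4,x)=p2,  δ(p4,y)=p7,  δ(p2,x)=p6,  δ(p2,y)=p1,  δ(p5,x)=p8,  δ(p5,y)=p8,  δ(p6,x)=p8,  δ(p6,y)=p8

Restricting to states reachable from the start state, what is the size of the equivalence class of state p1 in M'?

Every state is reachable, so we keep all 8.
Initial partition by acceptance: {p2,p3,p5,p6} | {p1,p4,p7,p8}.
Split {p2,p3,p5,p6} by δ(·,x) → {p2,p3} and {p5,p6}.
Split {p1,p4,p7,p8} by δ(·,x) → {p1,p7,p8} and {p4}.
Split {p1,p7,p8} by δ(·,y) → {p1} and {p7} and {p8}.
Stable partition: {p2,p3} | {p1} | {p5,p6} | {p4} | {p7} | {p8} — 6 equivalence classes.
State p1 belongs to the block {p1}, which has 1 states.

1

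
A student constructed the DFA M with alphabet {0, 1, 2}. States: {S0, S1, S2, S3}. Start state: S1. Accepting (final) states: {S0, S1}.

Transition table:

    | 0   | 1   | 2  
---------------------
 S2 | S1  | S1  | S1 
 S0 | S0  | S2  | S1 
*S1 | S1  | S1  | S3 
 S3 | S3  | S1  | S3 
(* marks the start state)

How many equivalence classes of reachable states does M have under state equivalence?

2

Reachable states from the start: {S1,S3}. Unreachable: {S0,S2} — drop them.
Start with accepting vs non-accepting: {S1} | {S3}.
Stable partition: {S1} | {S3} — 2 equivalence classes.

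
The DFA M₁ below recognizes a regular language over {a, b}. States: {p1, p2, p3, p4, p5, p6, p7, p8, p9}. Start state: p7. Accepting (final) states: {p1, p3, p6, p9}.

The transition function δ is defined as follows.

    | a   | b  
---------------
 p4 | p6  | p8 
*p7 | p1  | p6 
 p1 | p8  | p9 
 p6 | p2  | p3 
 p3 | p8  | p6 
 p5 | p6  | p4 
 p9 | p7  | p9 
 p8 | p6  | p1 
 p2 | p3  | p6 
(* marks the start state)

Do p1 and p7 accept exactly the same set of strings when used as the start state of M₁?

First remove the unreachable states {p4,p5}; 7 states remain.
P0 = {p1,p3,p6,p9} | {p2,p7,p8}.
No further refinement is possible. Final partition (2 blocks): {p1,p3,p6,p9} | {p2,p7,p8}.
p1 and p7 end up in different blocks, so they are distinguishable. For instance, the string 'ε' is accepted from only p1.

No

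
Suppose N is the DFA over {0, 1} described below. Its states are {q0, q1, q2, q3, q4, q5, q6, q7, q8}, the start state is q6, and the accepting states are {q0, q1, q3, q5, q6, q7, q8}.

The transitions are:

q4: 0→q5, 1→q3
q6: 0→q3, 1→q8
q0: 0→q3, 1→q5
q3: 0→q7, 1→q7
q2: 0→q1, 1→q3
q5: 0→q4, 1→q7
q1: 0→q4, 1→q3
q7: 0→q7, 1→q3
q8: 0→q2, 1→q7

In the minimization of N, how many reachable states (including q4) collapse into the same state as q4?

States {q0} cannot be reached from the start state, so discard them.
Start with accepting vs non-accepting: {q1,q3,q5,q6,q7,q8} | {q2,q4}.
Split {q1,q3,q5,q6,q7,q8} by δ(·,0) → {q1,q5,q8} and {q3,q6,q7}.
Refine {q3,q6,q7} on symbol 1: members go to different blocks, giving {q3,q7} and {q6}.
Stable partition: {q1,q5,q8} | {q2,q4} | {q3,q7} | {q6} — 4 equivalence classes.
The equivalence class containing q4 is {q2,q4}, of size 2.

2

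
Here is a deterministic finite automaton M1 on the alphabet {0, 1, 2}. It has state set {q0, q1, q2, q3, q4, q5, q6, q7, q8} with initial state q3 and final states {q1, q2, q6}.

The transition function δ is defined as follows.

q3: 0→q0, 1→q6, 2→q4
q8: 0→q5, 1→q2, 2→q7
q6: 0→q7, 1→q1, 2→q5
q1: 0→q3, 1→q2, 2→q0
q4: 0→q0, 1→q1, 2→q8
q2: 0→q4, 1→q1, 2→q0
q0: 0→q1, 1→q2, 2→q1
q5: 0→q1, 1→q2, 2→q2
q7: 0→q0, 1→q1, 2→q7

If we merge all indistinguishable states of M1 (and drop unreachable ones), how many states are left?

Every state is reachable, so we keep all 9.
P0 = {q1,q2,q6} | {q0,q3,q4,q5,q7,q8}.
On input 0, block {q0,q3,q4,q5,q7,q8} splits into {q3,q4,q7,q8} and {q0,q5}.
No further refinement is possible. Final partition (3 blocks): {q1,q2,q6} | {q3,q4,q7,q8} | {q0,q5}.

3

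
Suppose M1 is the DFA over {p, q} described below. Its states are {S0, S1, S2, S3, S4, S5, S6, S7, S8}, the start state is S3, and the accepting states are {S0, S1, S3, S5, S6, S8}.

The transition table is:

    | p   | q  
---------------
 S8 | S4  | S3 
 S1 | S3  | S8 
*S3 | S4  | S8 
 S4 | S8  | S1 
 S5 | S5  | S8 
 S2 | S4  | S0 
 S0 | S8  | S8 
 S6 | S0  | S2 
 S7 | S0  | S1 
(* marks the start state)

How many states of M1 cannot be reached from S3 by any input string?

BFS from S3 reaches {S1, S3, S4, S8}; the 5 state(s) S0, S2, S5, S6, S7 are never visited.

5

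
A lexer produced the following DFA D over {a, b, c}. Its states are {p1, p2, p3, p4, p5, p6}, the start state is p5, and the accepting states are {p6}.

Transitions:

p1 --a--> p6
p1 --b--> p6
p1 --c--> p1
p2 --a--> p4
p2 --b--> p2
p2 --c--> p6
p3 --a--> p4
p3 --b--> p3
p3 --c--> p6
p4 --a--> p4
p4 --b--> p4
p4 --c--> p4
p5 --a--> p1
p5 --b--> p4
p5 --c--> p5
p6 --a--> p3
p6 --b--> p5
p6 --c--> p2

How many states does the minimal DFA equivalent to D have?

Initial partition by acceptance: {p6} | {p1,p2,p3,p4,p5}.
Split {p1,p2,p3,p4,p5} by δ(·,a) → {p2,p3,p4,p5} and {p1}.
Refine {p2,p3,p4,p5} on symbol a: members go to different blocks, giving {p2,p3,p4} and {p5}.
On input c, block {p2,p3,p4} splits into {p2,p3} and {p4}.
No further refinement is possible. Final partition (5 blocks): {p6} | {p2,p3} | {p1} | {p5} | {p4}.

5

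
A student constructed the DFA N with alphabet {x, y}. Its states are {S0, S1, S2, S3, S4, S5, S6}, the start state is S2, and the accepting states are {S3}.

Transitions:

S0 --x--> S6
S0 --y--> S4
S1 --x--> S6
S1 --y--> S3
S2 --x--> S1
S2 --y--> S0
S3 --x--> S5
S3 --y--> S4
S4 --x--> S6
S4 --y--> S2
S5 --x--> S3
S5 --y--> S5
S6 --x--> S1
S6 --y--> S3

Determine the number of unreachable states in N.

0

Every one of the 7 states is reachable from S2.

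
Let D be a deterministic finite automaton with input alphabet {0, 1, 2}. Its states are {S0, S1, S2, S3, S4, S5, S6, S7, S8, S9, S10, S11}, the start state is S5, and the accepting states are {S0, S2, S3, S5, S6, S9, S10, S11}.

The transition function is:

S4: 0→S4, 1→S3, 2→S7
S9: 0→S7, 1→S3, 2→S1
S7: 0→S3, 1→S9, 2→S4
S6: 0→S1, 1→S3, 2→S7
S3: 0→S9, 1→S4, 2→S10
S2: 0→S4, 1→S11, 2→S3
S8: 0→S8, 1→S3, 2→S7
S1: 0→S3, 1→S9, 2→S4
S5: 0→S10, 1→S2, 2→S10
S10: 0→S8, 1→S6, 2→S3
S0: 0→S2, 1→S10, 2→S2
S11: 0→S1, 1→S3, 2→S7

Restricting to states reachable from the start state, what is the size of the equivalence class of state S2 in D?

2

Reachable states from the start: {S1,S2,S3,S4,S5,S6,S7,S8,S9,S10,S11}. Unreachable: {S0} — drop them.
P0 = {S2,S3,S5,S6,S9,S10,S11} | {S1,S4,S7,S8}.
On input 0, block {S2,S3,S5,S6,S9,S10,S11} splits into {S2,S6,S9,S10,S11} and {S3,S5}.
Refine {S2,S6,S9,S10,S11} on symbol 1: members go to different blocks, giving {S6,S9,S11} and {S2,S10}.
On input 0, block {S1,S4,S7,S8} splits into {S1,S7} and {S4,S8}.
Split {S3,S5} by δ(·,0) → {S3} and {S5}.
The partition is now stable with 6 blocks: {S6,S9,S11} | {S1,S7} | {S3} | {S2,S10} | {S4,S8} | {S5}.
The equivalence class containing S2 is {S2,S10}, of size 2.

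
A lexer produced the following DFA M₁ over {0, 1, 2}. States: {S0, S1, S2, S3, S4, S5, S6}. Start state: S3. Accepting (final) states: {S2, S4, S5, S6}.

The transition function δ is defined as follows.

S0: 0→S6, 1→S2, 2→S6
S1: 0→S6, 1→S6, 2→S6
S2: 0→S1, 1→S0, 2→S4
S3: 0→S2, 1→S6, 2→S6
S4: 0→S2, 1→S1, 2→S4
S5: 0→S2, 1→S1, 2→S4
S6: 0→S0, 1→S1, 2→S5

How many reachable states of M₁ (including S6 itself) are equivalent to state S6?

2

All states are reachable from the start state.
Initial partition by acceptance: {S2,S4,S5,S6} | {S0,S1,S3}.
Refine {S2,S4,S5,S6} on symbol 0: members go to different blocks, giving {S2,S6} and {S4,S5}.
The partition is now stable with 3 blocks: {S2,S6} | {S0,S1,S3} | {S4,S5}.
State S6 belongs to the block {S2,S6}, which has 2 states.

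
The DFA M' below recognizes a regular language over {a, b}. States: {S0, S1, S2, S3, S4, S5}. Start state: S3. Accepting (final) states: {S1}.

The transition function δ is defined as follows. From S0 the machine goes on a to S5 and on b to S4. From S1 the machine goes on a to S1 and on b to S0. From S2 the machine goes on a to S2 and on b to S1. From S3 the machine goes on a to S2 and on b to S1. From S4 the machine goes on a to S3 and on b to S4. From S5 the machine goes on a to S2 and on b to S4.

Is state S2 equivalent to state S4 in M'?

Every state is reachable, so we keep all 6.
P0 = {S1} | {S0,S2,S3,S4,S5}.
On input b, block {S0,S2,S3,S4,S5} splits into {S0,S4,S5} and {S2,S3}.
Refine {S0,S4,S5} on symbol a: members go to different blocks, giving {S4,S5} and {S0}.
Stable partition: {S1} | {S4,S5} | {S2,S3} | {S0} — 4 equivalence classes.
S2 and S4 end up in different blocks, so they are distinguishable. For instance, the string 'b' is accepted from only S2.

No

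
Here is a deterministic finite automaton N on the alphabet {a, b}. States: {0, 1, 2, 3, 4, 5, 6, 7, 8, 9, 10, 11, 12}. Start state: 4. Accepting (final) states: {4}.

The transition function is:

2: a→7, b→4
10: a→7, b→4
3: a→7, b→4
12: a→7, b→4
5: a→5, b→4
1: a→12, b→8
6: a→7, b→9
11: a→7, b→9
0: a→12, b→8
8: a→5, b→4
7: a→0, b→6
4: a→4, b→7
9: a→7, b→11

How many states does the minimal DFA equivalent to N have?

6

First remove the unreachable states {1,2,3,10}; 9 states remain.
Initial partition by acceptance: {4} | {0,5,6,7,8,9,11,12}.
On input b, block {0,5,6,7,8,9,11,12} splits into {0,6,7,9,11} and {5,8,12}.
On input a, block {0,6,7,9,11} splits into {6,7,9,11} and {0}.
Split {6,7,9,11} by δ(·,a) → {6,9,11} and {7}.
Split {5,8,12} by δ(·,a) → {5,8} and {12}.
The partition is now stable with 6 blocks: {4} | {6,9,11} | {5,8} | {0} | {7} | {12}.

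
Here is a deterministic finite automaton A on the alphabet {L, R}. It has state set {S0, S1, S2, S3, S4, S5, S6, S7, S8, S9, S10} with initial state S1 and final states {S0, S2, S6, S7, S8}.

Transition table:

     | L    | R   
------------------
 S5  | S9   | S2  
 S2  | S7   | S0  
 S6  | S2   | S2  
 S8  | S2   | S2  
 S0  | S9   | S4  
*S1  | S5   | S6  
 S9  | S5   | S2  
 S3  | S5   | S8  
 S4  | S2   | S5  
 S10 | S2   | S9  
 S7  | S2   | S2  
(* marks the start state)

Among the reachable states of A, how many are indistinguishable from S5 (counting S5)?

2

States {S3,S8,S10} cannot be reached from the start state, so discard them.
P0 = {S0,S2,S6,S7} | {S1,S4,S5,S9}.
Refine {S0,S2,S6,S7} on symbol L: members go to different blocks, giving {S2,S6,S7} and {S0}.
Split {S2,S6,S7} by δ(·,R) → {S6,S7} and {S2}.
On input L, block {S1,S4,S5,S9} splits into {S1,S5,S9} and {S4}.
Refine {S1,S5,S9} on symbol R: members go to different blocks, giving {S5,S9} and {S1}.
The partition is now stable with 6 blocks: {S6,S7} | {S5,S9} | {S0} | {S2} | {S4} | {S1}.
State S5 belongs to the block {S5,S9}, which has 2 states.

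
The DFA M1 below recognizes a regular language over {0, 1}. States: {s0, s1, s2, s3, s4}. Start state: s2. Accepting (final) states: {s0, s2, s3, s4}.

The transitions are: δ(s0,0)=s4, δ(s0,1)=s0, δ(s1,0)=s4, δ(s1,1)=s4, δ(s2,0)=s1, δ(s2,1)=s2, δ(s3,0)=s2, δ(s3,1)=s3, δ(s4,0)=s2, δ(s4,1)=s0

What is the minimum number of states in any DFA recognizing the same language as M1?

First remove the unreachable states {s3}; 4 states remain.
P0 = {s0,s2,s4} | {s1}.
Refine {s0,s2,s4} on symbol 0: members go to different blocks, giving {s0,s4} and {s2}.
Split {s0,s4} by δ(·,0) → {s0} and {s4}.
The partition is now stable with 4 blocks: {s0} | {s1} | {s2} | {s4}.

4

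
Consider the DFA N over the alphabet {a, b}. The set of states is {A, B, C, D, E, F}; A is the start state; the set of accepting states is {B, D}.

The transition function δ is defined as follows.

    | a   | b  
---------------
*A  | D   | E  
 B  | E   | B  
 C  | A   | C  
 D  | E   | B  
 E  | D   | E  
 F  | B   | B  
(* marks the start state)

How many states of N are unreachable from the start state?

No path from A leads to C, F; the other 4 states are all reachable.

2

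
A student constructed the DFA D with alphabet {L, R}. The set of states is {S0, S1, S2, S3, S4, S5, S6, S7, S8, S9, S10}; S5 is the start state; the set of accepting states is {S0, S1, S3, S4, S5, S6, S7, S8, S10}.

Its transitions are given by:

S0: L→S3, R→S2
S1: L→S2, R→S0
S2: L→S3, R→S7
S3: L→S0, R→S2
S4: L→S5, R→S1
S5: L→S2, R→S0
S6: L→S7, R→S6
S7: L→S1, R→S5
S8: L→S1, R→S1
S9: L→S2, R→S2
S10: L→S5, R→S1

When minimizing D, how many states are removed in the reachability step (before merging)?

BFS from S5 reaches {S0, S1, S2, S3, S5, S7}; the 5 state(s) S4, S6, S8, S9, S10 are never visited.

5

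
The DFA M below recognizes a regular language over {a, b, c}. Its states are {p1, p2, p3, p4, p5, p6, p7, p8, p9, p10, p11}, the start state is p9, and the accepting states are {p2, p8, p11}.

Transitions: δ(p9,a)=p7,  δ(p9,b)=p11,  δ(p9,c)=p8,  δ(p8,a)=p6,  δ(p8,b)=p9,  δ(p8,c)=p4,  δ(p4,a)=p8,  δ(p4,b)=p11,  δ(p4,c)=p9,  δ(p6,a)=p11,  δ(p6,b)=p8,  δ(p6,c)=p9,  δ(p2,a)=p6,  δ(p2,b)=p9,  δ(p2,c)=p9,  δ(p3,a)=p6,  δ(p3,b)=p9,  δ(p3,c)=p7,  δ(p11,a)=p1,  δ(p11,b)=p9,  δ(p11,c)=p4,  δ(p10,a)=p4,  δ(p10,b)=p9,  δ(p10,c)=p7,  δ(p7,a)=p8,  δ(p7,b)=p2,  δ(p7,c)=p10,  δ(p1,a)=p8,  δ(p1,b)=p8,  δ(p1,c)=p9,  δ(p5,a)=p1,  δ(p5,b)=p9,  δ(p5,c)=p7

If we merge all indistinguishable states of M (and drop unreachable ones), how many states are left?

6

States {p3,p5} cannot be reached from the start state, so discard them.
P0 = {p2,p8,p11} | {p1,p4,p6,p7,p9,p10}.
Refine {p1,p4,p6,p7,p9,p10} on symbol a: members go to different blocks, giving {p1,p4,p6,p7} and {p9,p10}.
Split {p2,p8,p11} by δ(·,c) → {p8,p11} and {p2}.
Refine {p1,p4,p6,p7} on symbol b: members go to different blocks, giving {p1,p4,p6} and {p7}.
Split {p9,p10} by δ(·,a) → {p9} and {p10}.
Stable partition: {p8,p11} | {p1,p4,p6} | {p9} | {p2} | {p7} | {p10} — 6 equivalence classes.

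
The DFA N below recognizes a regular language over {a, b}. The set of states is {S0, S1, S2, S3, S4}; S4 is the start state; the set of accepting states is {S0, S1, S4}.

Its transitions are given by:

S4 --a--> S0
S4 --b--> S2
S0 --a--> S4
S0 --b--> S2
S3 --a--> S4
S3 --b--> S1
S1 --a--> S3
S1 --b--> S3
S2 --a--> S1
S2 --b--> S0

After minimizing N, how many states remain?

4

Every state is reachable, so we keep all 5.
P0 = {S0,S1,S4} | {S2,S3}.
On input a, block {S0,S1,S4} splits into {S0,S4} and {S1}.
On input a, block {S2,S3} splits into {S2} and {S3}.
The partition is now stable with 4 blocks: {S0,S4} | {S2} | {S1} | {S3}.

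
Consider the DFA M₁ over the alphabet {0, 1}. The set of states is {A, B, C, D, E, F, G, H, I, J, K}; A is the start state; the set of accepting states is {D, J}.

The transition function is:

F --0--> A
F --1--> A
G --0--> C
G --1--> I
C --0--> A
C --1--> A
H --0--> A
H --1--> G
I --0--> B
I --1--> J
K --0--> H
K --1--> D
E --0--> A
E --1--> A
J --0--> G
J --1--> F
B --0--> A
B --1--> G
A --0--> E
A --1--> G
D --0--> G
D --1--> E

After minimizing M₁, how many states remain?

States {D,H,K} cannot be reached from the start state, so discard them.
Start with accepting vs non-accepting: {J} | {A,B,C,E,F,G,I}.
Split {A,B,C,E,F,G,I} by δ(·,1) → {A,B,C,E,F,G} and {I}.
On input 1, block {A,B,C,E,F,G} splits into {A,B,C,E,F} and {G}.
Split {A,B,C,E,F} by δ(·,1) → {C,E,F} and {A,B}.
Refine {A,B} on symbol 0: members go to different blocks, giving {A} and {B}.
The partition is now stable with 6 blocks: {J} | {C,E,F} | {I} | {G} | {A} | {B}.

6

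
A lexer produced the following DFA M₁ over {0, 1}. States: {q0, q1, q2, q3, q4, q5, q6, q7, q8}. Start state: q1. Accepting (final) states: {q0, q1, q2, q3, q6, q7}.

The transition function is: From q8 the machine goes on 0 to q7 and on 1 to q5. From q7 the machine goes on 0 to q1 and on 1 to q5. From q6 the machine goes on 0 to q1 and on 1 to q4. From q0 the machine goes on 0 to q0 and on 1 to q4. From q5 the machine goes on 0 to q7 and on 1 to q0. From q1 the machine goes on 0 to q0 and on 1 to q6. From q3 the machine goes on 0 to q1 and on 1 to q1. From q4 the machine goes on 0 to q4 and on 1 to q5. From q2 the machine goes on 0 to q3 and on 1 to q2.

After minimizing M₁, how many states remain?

First remove the unreachable states {q2,q3,q8}; 6 states remain.
Initial partition by acceptance: {q0,q1,q6,q7} | {q4,q5}.
Split {q0,q1,q6,q7} by δ(·,1) → {q0,q6,q7} and {q1}.
On input 0, block {q0,q6,q7} splits into {q6,q7} and {q0}.
On input 0, block {q4,q5} splits into {q4} and {q5}.
On input 1, block {q6,q7} splits into {q6} and {q7}.
No further refinement is possible. Final partition (6 blocks): {q6} | {q4} | {q1} | {q0} | {q5} | {q7}.

6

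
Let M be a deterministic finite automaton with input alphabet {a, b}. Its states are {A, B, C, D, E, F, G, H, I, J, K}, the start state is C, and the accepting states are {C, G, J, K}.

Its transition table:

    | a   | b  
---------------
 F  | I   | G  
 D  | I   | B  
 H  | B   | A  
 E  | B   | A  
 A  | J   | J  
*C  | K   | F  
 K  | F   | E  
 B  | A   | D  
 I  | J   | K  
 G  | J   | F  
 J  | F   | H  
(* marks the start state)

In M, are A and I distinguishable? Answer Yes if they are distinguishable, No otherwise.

No

P0 = {C,G,J,K} | {A,B,D,E,F,H,I}.
Refine {C,G,J,K} on symbol a: members go to different blocks, giving {C,G} and {J,K}.
On input a, block {A,B,D,E,F,H,I} splits into {B,D,E,F,H} and {A,I}.
Split {B,D,E,F,H} by δ(·,a) → {B,D,F} and {E,H}.
On input b, block {B,D,F} splits into {B,D} and {F}.
No further refinement is possible. Final partition (6 blocks): {C,G} | {B,D} | {J,K} | {A,I} | {E,H} | {F}.
A and I lie in the same block of the stable partition, so they are equivalent — no string distinguishes them.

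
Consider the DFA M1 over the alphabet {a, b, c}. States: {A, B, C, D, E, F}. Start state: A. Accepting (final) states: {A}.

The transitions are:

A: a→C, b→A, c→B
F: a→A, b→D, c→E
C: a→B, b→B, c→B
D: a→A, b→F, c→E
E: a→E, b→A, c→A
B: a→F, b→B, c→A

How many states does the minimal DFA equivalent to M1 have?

5

Initial partition by acceptance: {A} | {B,C,D,E,F}.
Split {B,C,D,E,F} by δ(·,a) → {B,C,E} and {D,F}.
Refine {B,C,E} on symbol a: members go to different blocks, giving {C,E} and {B}.
Refine {C,E} on symbol a: members go to different blocks, giving {C} and {E}.
The partition is now stable with 5 blocks: {A} | {C} | {D,F} | {B} | {E}.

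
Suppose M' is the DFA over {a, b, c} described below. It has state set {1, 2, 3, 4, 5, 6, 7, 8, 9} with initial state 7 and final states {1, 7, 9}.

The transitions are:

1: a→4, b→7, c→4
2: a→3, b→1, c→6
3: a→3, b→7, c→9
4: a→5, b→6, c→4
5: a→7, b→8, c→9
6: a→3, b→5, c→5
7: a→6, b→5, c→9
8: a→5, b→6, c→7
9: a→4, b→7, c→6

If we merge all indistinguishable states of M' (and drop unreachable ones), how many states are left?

First remove the unreachable states {1,2}; 7 states remain.
P0 = {7,9} | {3,4,5,6,8}.
Split {7,9} by δ(·,b) → {7} and {9}.
Refine {3,4,5,6,8} on symbol a: members go to different blocks, giving {3,4,6,8} and {5}.
Split {3,4,6,8} by δ(·,a) → {3,6} and {4,8}.
Refine {3,6} on symbol b: members go to different blocks, giving {3} and {6}.
Split {4,8} by δ(·,c) → {4} and {8}.
The partition is now stable with 7 blocks: {7} | {3} | {9} | {5} | {4} | {6} | {8}.

7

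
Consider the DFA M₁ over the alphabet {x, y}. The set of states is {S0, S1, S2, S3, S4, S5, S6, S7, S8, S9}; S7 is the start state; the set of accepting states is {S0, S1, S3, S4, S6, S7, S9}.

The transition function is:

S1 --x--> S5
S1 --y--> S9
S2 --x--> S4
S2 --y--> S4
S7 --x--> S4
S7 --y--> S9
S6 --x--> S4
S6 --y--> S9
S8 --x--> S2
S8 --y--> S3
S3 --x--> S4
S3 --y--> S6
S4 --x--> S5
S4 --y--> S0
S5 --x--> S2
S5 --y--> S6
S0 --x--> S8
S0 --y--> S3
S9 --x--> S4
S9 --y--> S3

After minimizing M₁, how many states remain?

5

First remove the unreachable states {S1}; 9 states remain.
Initial partition by acceptance: {S0,S3,S4,S6,S7,S9} | {S2,S5,S8}.
Split {S0,S3,S4,S6,S7,S9} by δ(·,x) → {S3,S6,S7,S9} and {S0,S4}.
Split {S2,S5,S8} by δ(·,x) → {S5,S8} and {S2}.
Refine {S0,S4} on symbol y: members go to different blocks, giving {S0} and {S4}.
Stable partition: {S3,S6,S7,S9} | {S5,S8} | {S0} | {S2} | {S4} — 5 equivalence classes.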